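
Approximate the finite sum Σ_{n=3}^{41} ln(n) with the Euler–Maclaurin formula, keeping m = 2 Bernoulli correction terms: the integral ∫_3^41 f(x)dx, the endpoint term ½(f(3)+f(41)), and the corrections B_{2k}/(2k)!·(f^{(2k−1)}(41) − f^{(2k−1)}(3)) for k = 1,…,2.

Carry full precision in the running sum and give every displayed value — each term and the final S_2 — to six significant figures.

Integral: ∫_3^41 ln(x) dx = 110.961.
Endpoint term: (f(3) + f(41))/2 = (1.09861 + 3.71357)/2 = 2.40609.
Integral + boundary = 113.367.
Order-1 term: 1/12 · (0.0243902 − 0.333333) = -0.0257453.
After k=1: 113.341.
Order-2 term: −1/720 · (2.90187e-05 − 0.0740741) = 0.000102840.

S_2 ≈ 113.341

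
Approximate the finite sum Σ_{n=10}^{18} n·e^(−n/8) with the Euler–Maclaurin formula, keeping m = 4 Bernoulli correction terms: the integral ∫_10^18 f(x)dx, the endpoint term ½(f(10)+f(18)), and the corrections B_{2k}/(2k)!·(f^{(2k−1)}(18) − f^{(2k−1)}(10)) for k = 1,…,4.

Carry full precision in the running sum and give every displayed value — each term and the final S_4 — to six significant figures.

The integral term ∫_10^18 x·e^(−x/8) dx = 19.3337.
Endpoint term: (f(10) + f(18))/2 = (2.86505 + 1.89719)/2 = 2.38112.
Integral + boundary = 21.7148.
Correction k=1: B_{2}/2! · (f^{(1)}(18) − f^{(1)}(10)) = 1/12 · (-0.131749 − (-0.0716262)) = -0.00501024.
After k=1: 21.7098.
Correction k=2: B_{4}/4! · (f^{(3)}(18) − f^{(3)}(10)) = −1/720 · (0.00123515 − 0.00783412) = 9.16523e-06.
After k=2: 21.7098.
Correction k=3: B_{6}/6! · (f^{(5)}(18) − f^{(5)}(10)) = 1/30240 · (7.07636e-05 − 0.000262303) = -6.33397e-09.
After k=3: 21.7098.
Correction k=4: B_{8}/8! · (f^{(7)}(18) − f^{(7)}(10)) = −1/1209600 · (1.90981e-06 − 6.28434e-06) = 3.61651e-12.

S_4 ≈ 21.7098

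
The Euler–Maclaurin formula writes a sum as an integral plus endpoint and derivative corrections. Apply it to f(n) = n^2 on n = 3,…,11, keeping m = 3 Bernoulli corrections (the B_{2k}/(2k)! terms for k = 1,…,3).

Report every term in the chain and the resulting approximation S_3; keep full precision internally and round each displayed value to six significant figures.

S_3 ≈ 501.000

Integral: ∫_3^11 x^2 dx = 434.667.
½[f(3) + f(11)] = ½[9.00000 + 121.000] = 65.0000.
Running total after boundary: 499.667.
Correction k=1: B_{2}/2! · (f^{(1)}(11) − f^{(1)}(3)) = 1/12 · (22.0000 − 6.00000) = 1.33333.
Running total after k=1: 501.000.
Correction k=2: B_{4}/4! · (f^{(3)}(11) − f^{(3)}(3)) = −1/720 · (0.00000 − 0.00000) = 0.00000.
Running total after k=2: 501.000.
Correction k=3: B_{6}/6! · (f^{(5)}(11) − f^{(5)}(3)) = 1/30240 · (0.00000 − 0.00000) = 0.00000.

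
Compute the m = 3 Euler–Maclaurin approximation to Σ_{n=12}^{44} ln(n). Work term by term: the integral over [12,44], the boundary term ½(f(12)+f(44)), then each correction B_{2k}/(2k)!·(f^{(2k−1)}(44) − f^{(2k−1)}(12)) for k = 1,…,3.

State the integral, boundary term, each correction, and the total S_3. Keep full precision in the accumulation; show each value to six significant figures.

S_3 ≈ 107.815

Integral: ∫_12^44 ln(x) dx = 104.685.
Endpoint term: (f(12) + f(44))/2 = (2.48491 + 3.78419)/2 = 3.13455.
So far: 107.820.
Correction k=1: B_{2}/2! · (f^{(1)}(44) − f^{(1)}(12)) = 1/12 · (0.0227273 − 0.0833333) = -0.00505051.
Partial sum through k=1: 107.815.
Correction k=2: B_{4}/4! · (f^{(3)}(44) − f^{(3)}(12)) = −1/720 · (2.34786e-05 − 0.00115741) = 1.57490e-06.
Partial sum through k=2: 107.815.
Correction k=3: B_{6}/6! · (f^{(5)}(44) − f^{(5)}(12)) = 1/30240 · (1.45528e-07 − 9.64506e-05) = -3.18469e-09.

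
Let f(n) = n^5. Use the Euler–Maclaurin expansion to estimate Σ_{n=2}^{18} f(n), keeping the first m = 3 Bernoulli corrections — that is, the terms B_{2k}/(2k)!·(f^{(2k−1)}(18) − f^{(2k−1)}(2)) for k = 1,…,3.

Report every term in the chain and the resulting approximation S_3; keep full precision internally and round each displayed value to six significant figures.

S_3 ≈ 6.65720e+06

The integral term ∫_2^18 x^5 dx = 5.66869e+06.
Endpoint term: (f(2) + f(18))/2 = (32.0000 + 1.88957e+06)/2 = 944800.
Integral + boundary = 6.61349e+06.
Correction k=1: B_{2}/2! · (f^{(1)}(18) − f^{(1)}(2)) = 1/12 · (524880 − 80.0000) = 43733.3.
Partial sum through k=1: 6.65723e+06.
Correction k=2: B_{4}/4! · (f^{(3)}(18) − f^{(3)}(2)) = −1/720 · (19440.0 − 240.000) = -26.6667.
Partial sum through k=2: 6.65720e+06.
Correction k=3: B_{6}/6! · (f^{(5)}(18) − f^{(5)}(2)) = 1/30240 · (120.000 − 120.000) = 0.00000.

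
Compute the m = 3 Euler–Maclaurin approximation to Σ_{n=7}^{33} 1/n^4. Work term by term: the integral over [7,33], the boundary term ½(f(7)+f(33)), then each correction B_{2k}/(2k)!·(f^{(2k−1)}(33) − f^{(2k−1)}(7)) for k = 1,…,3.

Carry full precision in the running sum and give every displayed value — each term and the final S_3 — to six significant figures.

∫_7^33 1/x^4 dx evaluates to 0.000962542.
Boundary: ½(f(7) + f(33)) = ½(0.000416493 + 8.43226e-07) = 0.000208668.
Integral + boundary = 0.00117121.
Order-1 term: 1/12 · (-1.02209e-07 − (-0.000237996)) = 1.98245e-05.
Running total after k=1: 0.00119103.
Order-2 term: −1/720 · (-2.81568e-09 − (-0.000145712)) = -2.02374e-07.
Running total after k=2: 0.00119083.
Order-3 term: 1/30240 · (-1.44792e-10 − (-0.000166528)) = 5.50687e-09.

S_3 ≈ 0.00119084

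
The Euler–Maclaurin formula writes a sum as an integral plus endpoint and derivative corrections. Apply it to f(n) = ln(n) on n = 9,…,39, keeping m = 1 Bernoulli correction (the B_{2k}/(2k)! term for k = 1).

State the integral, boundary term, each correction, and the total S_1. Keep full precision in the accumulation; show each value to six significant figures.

S_1 ≈ 96.0272

Integral: ∫_9^39 ln(x) dx = 93.1039.
Boundary: ½(f(9) + f(39)) = ½(2.19722 + 3.66356) = 2.93039.
So far: 96.0343.
Order-1 term: 1/12 · (0.0256410 − 0.111111) = -0.00712251.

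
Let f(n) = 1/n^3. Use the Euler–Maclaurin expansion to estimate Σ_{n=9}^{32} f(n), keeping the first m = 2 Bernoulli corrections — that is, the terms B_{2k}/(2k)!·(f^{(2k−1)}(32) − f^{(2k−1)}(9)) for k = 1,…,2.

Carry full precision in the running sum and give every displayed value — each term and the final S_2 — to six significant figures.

S_2 ≈ 0.00642340

Integral: ∫_9^32 1/x^3 dx = 0.00568456.
½[f(9) + f(32)] = ½[0.00137174 + 3.05176e-05] = 0.000701130.
Running total after boundary: 0.00638569.
k=1: B_{2}/(2)! × [f^{(1)}(32) − f^{(1)}(9)] = 1/12 × (-2.86102e-06 − (-0.000457247)) = 3.78655e-05.
Running total after k=1: 0.00642355.
k=2: B_{4}/(4)! × [f^{(3)}(32) − f^{(3)}(9)] = −1/720 × (-5.58794e-08 − (-0.000112901)) = -1.56729e-07.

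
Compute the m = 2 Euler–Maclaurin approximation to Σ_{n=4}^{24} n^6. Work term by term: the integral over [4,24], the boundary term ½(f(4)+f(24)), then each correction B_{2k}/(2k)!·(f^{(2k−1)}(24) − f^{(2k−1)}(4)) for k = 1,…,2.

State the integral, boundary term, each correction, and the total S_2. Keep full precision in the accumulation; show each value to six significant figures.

S_2 ≈ 7.54740e+08

Integral: ∫_4^24 x^6 dx = 6.55208e+08.
½[f(4) + f(24)] = ½[4096.00 + 1.91103e+08] = 9.55535e+07.
Running total after boundary: 7.50761e+08.
Correction k=1: B_{2}/2! · (f^{(1)}(24) − f^{(1)}(4)) = 1/12 · (4.77757e+07 − 6144.00) = 3.98080e+06.
Running total after k=1: 7.54742e+08.
Correction k=2: B_{4}/4! · (f^{(3)}(24) − f^{(3)}(4)) = −1/720 · (1.65888e+06 − 7680.00) = -2293.33.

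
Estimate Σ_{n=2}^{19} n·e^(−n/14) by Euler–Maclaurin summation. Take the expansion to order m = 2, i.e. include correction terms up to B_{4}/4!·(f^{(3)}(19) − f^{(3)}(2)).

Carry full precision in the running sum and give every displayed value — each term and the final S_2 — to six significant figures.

Integral: ∫_2^19 x·e^(−x/14) dx = 75.2641.
½[f(2) + f(19)] = ½[1.73376 + 4.89051] = 3.31213.
Running total after boundary: 78.5762.
k=1: B_{2}/(2)! × [f^{(1)}(19) − f^{(1)}(2)] = 1/12 × (-0.0919268 − 0.743038) = -0.0695804.
Partial sum through k=1: 78.5066.
k=2: B_{4}/(4)! × [f^{(3)}(19) − f^{(3)}(2)] = −1/720 × (0.00215747 − 0.0126367) = 1.45545e-05.

S_2 ≈ 78.5067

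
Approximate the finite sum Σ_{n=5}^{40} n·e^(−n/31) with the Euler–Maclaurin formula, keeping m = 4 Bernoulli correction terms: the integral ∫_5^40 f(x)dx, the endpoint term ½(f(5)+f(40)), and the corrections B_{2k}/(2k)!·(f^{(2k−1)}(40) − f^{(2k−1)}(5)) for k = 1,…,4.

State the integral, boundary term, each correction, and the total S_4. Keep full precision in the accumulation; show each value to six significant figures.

S_4 ≈ 351.656

∫_5^40 x·e^(−x/31) dx evaluates to 344.091.
Boundary: ½(f(5) + f(40)) = ½(4.25522 + 11.0073) = 7.63125.
So far: 351.722.
k=1: B_{2}/(2)! × [f^{(1)}(40) − f^{(1)}(5)] = 1/12 × (-0.0798915 − 0.713780) = -0.0661393.
After k=1: 351.656.
k=2: B_{4}/(4)! × [f^{(3)}(40) − f^{(3)}(5)] = −1/720 × (0.000489566 − 0.00251391) = 2.81159e-06.
After k=2: 351.656.
k=3: B_{6}/(6)! × [f^{(5)}(40) − f^{(5)}(5)] = 1/30240 × (1.10537e-06 − 4.45898e-06) = -1.10900e-10.
After k=3: 351.656.
k=4: B_{8}/(8)! × [f^{(7)}(40) − f^{(7)}(5)] = −1/1209600 × (1.77036e-09 − 6.55777e-09) = 3.95785e-15.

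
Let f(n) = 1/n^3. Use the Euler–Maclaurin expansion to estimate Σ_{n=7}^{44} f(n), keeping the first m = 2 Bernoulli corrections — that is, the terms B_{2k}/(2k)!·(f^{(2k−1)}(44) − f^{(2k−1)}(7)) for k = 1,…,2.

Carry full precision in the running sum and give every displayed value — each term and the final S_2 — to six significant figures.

∫_7^44 1/x^3 dx evaluates to 0.00994582.
Endpoint term: (f(7) + f(44))/2 = (0.00291545 + 1.17393e-05)/2 = 0.00146360.
Running total after boundary: 0.0114094.
k=1: B_{2}/(2)! × [f^{(1)}(44) − f^{(1)}(7)] = 1/12 × (-8.00406e-07 − (-0.00124948)) = 0.000104057.
After k=1: 0.0115135.
k=2: B_{4}/(4)! × [f^{(3)}(44) − f^{(3)}(7)] = −1/720 × (-8.26866e-09 − (-0.000509992)) = -7.08310e-07.

S_2 ≈ 0.0115128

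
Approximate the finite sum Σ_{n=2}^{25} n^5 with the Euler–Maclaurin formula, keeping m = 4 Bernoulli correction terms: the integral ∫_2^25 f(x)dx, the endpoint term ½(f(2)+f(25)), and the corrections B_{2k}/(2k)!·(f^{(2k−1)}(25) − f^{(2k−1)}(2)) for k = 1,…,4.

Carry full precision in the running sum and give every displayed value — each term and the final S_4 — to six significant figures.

S_4 ≈ 4.57356e+07

Integral: ∫_2^25 x^5 dx = 4.06901e+07.
Boundary: ½(f(2) + f(25)) = ½(32.0000 + 9.76562e+06) = 4.88283e+06.
Running total after boundary: 4.55729e+07.
Correction k=1: B_{2}/2! · (f^{(1)}(25) − f^{(1)}(2)) = 1/12 · (1.95312e+06 − 80.0000) = 162754.
Running total after k=1: 4.57357e+07.
Correction k=2: B_{4}/4! · (f^{(3)}(25) − f^{(3)}(2)) = −1/720 · (37500.0 − 240.000) = -51.7500.
Running total after k=2: 4.57356e+07.
Correction k=3: B_{6}/6! · (f^{(5)}(25) − f^{(5)}(2)) = 1/30240 · (120.000 − 120.000) = 0.00000.
Running total after k=3: 4.57356e+07.
Correction k=4: B_{8}/8! · (f^{(7)}(25) − f^{(7)}(2)) = −1/1209600 · (0.00000 − 0.00000) = 0.00000.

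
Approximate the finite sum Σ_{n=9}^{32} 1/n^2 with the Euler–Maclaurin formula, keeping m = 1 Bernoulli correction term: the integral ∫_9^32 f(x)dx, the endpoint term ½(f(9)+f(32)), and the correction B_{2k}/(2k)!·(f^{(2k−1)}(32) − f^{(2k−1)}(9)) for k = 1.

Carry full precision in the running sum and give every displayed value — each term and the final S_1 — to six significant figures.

∫_9^32 1/x^2 dx evaluates to 0.0798611.
Boundary: ½(f(9) + f(32)) = ½(0.0123457 + 0.000976562) = 0.00666112.
So far: 0.0865222.
Order-1 term: 1/12 · (-6.10352e-05 − (-0.00274348)) = 0.000223537.

S_1 ≈ 0.0867458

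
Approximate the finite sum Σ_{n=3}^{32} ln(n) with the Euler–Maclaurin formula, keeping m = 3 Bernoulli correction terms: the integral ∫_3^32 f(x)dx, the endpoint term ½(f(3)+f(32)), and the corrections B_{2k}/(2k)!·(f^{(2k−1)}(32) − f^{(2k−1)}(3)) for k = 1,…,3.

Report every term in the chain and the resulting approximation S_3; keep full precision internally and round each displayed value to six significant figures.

S_3 ≈ 80.8648

Integral: ∫_3^32 ln(x) dx = 78.6077.
Endpoint term: (f(3) + f(32))/2 = (1.09861 + 3.46574)/2 = 2.28217.
So far: 80.8899.
k=1: B_{2}/(2)! × [f^{(1)}(32) − f^{(1)}(3)] = 1/12 × (0.0312500 − 0.333333) = -0.0251736.
After k=1: 80.8647.
k=2: B_{4}/(4)! × [f^{(3)}(32) − f^{(3)}(3)] = −1/720 × (6.10352e-05 − 0.0740741) = 0.000102796.
After k=2: 80.8648.
k=3: B_{6}/(6)! × [f^{(5)}(32) − f^{(5)}(3)] = 1/30240 × (7.15256e-07 − 0.0987654) = -3.26603e-06.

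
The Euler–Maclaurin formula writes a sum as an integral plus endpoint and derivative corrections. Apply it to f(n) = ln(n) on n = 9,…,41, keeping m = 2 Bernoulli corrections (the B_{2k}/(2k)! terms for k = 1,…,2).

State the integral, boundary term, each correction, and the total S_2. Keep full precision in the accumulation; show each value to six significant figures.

Integral: ∫_9^41 ln(x) dx = 100.481.
Endpoint term: (f(9) + f(41))/2 = (2.19722 + 3.71357)/2 = 2.95540.
Integral + boundary = 103.437.
Order-1 term: 1/12 · (0.0243902 − 0.111111) = -0.00722674.
Partial sum through k=1: 103.430.
Order-2 term: −1/720 · (2.90187e-05 − 0.00274348) = 3.77009e-06.

S_2 ≈ 103.430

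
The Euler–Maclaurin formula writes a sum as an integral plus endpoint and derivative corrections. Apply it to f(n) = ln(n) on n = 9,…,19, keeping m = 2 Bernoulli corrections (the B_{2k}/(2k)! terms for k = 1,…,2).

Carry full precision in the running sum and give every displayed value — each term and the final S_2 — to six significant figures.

Integral: ∫_9^19 ln(x) dx = 26.1693.
Boundary: ½(f(9) + f(19)) = ½(2.19722 + 2.94444) = 2.57083.
So far: 28.7402.
k=1: B_{2}/(2)! × [f^{(1)}(19) − f^{(1)}(9)] = 1/12 × (0.0526316 − 0.111111) = -0.00487329.
After k=1: 28.7353.
k=2: B_{4}/(4)! × [f^{(3)}(19) − f^{(3)}(9)] = −1/720 × (0.000291588 − 0.00274348) = 3.40541e-06.

S_2 ≈ 28.7353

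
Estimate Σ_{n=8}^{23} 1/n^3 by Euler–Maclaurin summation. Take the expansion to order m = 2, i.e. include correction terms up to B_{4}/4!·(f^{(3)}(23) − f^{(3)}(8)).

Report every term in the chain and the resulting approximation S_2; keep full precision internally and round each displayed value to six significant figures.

S_2 ≈ 0.00794480

The integral term ∫_8^23 1/x^3 dx = 0.00686732.
Endpoint term: (f(8) + f(23))/2 = (0.00195312 + 8.21895e-05)/2 = 0.00101766.
So far: 0.00788498.
k=1: B_{2}/(2)! × [f^{(1)}(23) − f^{(1)}(8)] = 1/12 × (-1.07204e-05 − (-0.000732422)) = 6.01418e-05.
After k=1: 0.00794512.
k=2: B_{4}/(4)! × [f^{(3)}(23) − f^{(3)}(8)] = −1/720 × (-4.05307e-07 − (-0.000228882)) = -3.17329e-07.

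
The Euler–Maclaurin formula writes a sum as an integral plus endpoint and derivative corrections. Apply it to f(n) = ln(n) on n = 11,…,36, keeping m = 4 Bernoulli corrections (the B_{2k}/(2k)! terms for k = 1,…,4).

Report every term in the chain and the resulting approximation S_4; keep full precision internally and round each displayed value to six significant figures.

∫_11^36 ln(x) dx evaluates to 77.6298.
Endpoint term: (f(11) + f(36))/2 = (2.39790 + 3.58352)/2 = 2.99071.
Running total after boundary: 80.6205.
k=1: B_{2}/(2)! × [f^{(1)}(36) − f^{(1)}(11)] = 1/12 × (0.0277778 − 0.0909091) = -0.00526094.
Partial sum through k=1: 80.6153.
k=2: B_{4}/(4)! × [f^{(3)}(36) − f^{(3)}(11)] = −1/720 × (4.28669e-05 − 0.00150263) = 2.02745e-06.
Partial sum through k=2: 80.6153.
k=3: B_{6}/(6)! × [f^{(5)}(36) − f^{(5)}(11)] = 1/30240 × (3.96916e-07 − 0.000149021) = -4.91482e-09.
Partial sum through k=3: 80.6153.
k=4: B_{8}/(8)! × [f^{(7)}(36) − f^{(7)}(11)] = −1/1209600 × (9.18787e-09 − 3.69474e-05) = 3.05375e-11.

S_4 ≈ 80.6153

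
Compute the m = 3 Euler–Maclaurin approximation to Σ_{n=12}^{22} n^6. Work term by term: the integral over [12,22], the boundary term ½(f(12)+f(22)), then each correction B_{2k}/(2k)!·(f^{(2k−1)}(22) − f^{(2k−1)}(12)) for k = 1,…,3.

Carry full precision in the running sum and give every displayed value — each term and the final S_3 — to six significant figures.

The integral term ∫_12^22 x^6 dx = 3.51218e+08.
½[f(12) + f(22)] = ½[2.98598e+06 + 1.13380e+08] = 5.81829e+07.
Running total after boundary: 4.09401e+08.
Order-1 term: 1/12 · (3.09218e+07 − 1.49299e+06) = 2.45240e+06.
Running total after k=1: 4.11853e+08.
Order-2 term: −1/720 · (1.27776e+06 − 207360) = -1486.67.
Running total after k=2: 4.11852e+08.
Order-3 term: 1/30240 · (15840.0 − 8640.00) = 0.238095.

S_3 ≈ 4.11852e+08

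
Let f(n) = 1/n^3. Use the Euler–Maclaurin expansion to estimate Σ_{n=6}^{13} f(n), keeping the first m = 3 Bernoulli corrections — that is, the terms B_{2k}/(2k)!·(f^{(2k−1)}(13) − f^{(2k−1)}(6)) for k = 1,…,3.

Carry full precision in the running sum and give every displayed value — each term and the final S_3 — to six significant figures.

S_3 ≈ 0.0136551

Integral: ∫_6^13 1/x^3 dx = 0.0109303.
½[f(6) + f(13)] = ½[0.00462963 + 0.000455166] = 0.00254240.
So far: 0.0134727.
Correction k=1: B_{2}/2! · (f^{(1)}(13) − f^{(1)}(6)) = 1/12 · (-0.000105038 − (-0.00231481)) = 0.000184148.
After k=1: 0.0136569.
Correction k=2: B_{4}/4! · (f^{(3)}(13) − f^{(3)}(6)) = −1/720 · (-1.24306e-05 − (-0.00128601)) = -1.76886e-06.
After k=2: 0.0136551.
Correction k=3: B_{6}/6! · (f^{(5)}(13) − f^{(5)}(6)) = 1/30240 · (-3.08925e-06 − (-0.00150034)) = 4.95124e-08.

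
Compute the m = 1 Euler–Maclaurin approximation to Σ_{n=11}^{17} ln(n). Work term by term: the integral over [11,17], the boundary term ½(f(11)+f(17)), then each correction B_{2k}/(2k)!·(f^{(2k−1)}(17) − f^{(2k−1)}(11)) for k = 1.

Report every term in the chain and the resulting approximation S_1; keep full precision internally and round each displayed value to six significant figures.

S_1 ≈ 18.4007

The integral term ∫_11^17 ln(x) dx = 15.7878.
Endpoint term: (f(11) + f(17))/2 = (2.39790 + 2.83321)/2 = 2.61555.
So far: 18.4033.
Correction k=1: B_{2}/2! · (f^{(1)}(17) − f^{(1)}(11)) = 1/12 · (0.0588235 − 0.0909091) = -0.00267380.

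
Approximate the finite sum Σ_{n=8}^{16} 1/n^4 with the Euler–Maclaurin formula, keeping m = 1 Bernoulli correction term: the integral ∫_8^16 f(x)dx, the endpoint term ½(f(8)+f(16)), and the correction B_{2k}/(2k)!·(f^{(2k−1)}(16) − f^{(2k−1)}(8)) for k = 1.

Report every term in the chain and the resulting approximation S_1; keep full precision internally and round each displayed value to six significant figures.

S_1 ≈ 0.000709216

∫_8^16 1/x^4 dx evaluates to 0.000569661.
½[f(8) + f(16)] = ½[0.000244141 + 1.52588e-05] = 0.000129700.
Integral + boundary = 0.000699361.
Correction k=1: B_{2}/2! · (f^{(1)}(16) − f^{(1)}(8)) = 1/12 · (-3.81470e-06 − (-0.000122070)) = 9.85463e-06.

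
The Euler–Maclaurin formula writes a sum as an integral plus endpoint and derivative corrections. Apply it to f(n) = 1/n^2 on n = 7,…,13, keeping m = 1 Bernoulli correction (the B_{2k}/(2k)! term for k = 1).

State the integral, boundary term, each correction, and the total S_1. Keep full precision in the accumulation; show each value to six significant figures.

The integral term ∫_7^13 1/x^2 dx = 0.0659341.
½[f(7) + f(13)] = ½[0.0204082 + 0.00591716] = 0.0131627.
So far: 0.0790967.
k=1: B_{2}/(2)! × [f^{(1)}(13) − f^{(1)}(7)] = 1/12 × (-0.000910332 − (-0.00583090)) = 0.000410048.

S_1 ≈ 0.0795068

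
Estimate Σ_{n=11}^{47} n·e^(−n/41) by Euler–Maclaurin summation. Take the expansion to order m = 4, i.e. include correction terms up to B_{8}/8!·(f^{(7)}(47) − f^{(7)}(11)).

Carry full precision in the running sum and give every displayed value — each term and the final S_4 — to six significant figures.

S_4 ≈ 495.317

∫_11^47 x·e^(−x/41) dx evaluates to 483.693.
Endpoint term: (f(11) + f(47))/2 = (8.41152 + 14.9365)/2 = 11.6740.
Running total after boundary: 495.367.
Order-1 term: 1/12 · (-0.0465069 − 0.559525) = -0.0505026.
After k=1: 495.317.
Order-2 term: −1/720 · (0.000350439 − 0.00124265) = 1.23918e-06.
After k=2: 495.317.
Order-3 term: 1/30240 · (4.33399e-07 − 1.28046e-06) = -2.80111e-11.
After k=3: 495.317.
Order-4 term: −1/1209600 · (3.91629e-10 − 1.08369e-09) = 5.72139e-16.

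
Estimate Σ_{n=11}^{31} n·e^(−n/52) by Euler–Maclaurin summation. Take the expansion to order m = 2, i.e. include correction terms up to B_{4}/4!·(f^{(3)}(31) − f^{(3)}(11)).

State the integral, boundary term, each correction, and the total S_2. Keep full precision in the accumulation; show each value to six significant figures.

Integral: ∫_11^31 x·e^(−x/52) dx = 273.593.
Boundary: ½(f(11) + f(31)) = ½(8.90272 + 17.0787) = 12.9907.
So far: 286.584.
Order-1 term: 1/12 · (0.222490 − 0.638132) = -0.0346369.
After k=1: 286.549.
Order-2 term: −1/720 · (0.000489772 − 0.000834618) = 4.78954e-07.

S_2 ≈ 286.549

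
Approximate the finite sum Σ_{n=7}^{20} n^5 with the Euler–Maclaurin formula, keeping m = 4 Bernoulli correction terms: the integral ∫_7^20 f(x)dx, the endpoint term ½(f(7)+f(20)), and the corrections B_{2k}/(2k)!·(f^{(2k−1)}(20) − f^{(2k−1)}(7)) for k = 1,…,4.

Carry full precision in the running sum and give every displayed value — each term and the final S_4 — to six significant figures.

S_4 ≈ 1.23211e+07

∫_7^20 x^5 dx evaluates to 1.06471e+07.
Endpoint term: (f(7) + f(20))/2 = (16807.0 + 3.20000e+06)/2 = 1.60840e+06.
Integral + boundary = 1.22555e+07.
Correction k=1: B_{2}/2! · (f^{(1)}(20) − f^{(1)}(7)) = 1/12 · (800000 − 12005.0) = 65666.2.
After k=1: 1.23211e+07.
Correction k=2: B_{4}/4! · (f^{(3)}(20) − f^{(3)}(7)) = −1/720 · (24000.0 − 2940.00) = -29.2500.
After k=2: 1.23211e+07.
Correction k=3: B_{6}/6! · (f^{(5)}(20) − f^{(5)}(7)) = 1/30240 · (120.000 − 120.000) = 0.00000.
After k=3: 1.23211e+07.
Correction k=4: B_{8}/8! · (f^{(7)}(20) − f^{(7)}(7)) = −1/1209600 · (0.00000 − 0.00000) = 0.00000.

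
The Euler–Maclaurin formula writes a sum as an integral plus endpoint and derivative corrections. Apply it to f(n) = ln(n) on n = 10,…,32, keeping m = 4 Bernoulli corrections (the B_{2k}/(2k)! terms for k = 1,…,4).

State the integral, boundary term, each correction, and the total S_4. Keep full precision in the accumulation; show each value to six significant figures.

Integral: ∫_10^32 ln(x) dx = 65.8777.
Endpoint term: (f(10) + f(32))/2 = (2.30259 + 3.46574)/2 = 2.88416.
Running total after boundary: 68.7619.
Order-1 term: 1/12 · (0.0312500 − 0.100000) = -0.00572917.
After k=1: 68.7561.
Order-2 term: −1/720 · (6.10352e-05 − 0.00200000) = 2.69301e-06.
After k=2: 68.7561.
Order-3 term: 1/30240 · (7.15256e-07 − 0.000240000) = -7.91286e-09.
After k=3: 68.7561.
Order-4 term: −1/1209600 · (2.09548e-08 − 7.20000e-05) = 5.95065e-11.

S_4 ≈ 68.7561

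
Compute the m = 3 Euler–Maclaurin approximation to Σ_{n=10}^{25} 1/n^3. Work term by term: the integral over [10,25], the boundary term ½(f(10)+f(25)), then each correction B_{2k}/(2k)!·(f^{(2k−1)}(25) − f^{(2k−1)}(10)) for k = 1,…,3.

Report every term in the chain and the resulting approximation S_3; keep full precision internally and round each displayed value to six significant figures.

Integral: ∫_10^25 1/x^3 dx = 0.00420000.
Boundary: ½(f(10) + f(25)) = ½(0.00100000 + 6.40000e-05) = 0.000532000.
Running total after boundary: 0.00473200.
Correction k=1: B_{2}/2! · (f^{(1)}(25) − f^{(1)}(10)) = 1/12 · (-7.68000e-06 − (-0.000300000)) = 2.43600e-05.
Running total after k=1: 0.00475636.
Correction k=2: B_{4}/4! · (f^{(3)}(25) − f^{(3)}(10)) = −1/720 · (-2.45760e-07 − (-6.00000e-05)) = -8.29920e-08.
Running total after k=2: 0.00475628.
Correction k=3: B_{6}/6! · (f^{(5)}(25) − f^{(5)}(10)) = 1/30240 · (-1.65151e-08 − (-2.52000e-05)) = 8.32787e-10.

S_3 ≈ 0.00475628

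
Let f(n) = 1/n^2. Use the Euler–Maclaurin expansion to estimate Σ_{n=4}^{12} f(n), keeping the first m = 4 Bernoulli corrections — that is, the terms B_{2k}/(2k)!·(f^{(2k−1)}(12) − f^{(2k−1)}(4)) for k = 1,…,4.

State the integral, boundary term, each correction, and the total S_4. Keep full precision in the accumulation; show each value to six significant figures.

S_4 ≈ 0.203866

The integral term ∫_4^12 1/x^2 dx = 0.166667.
½[f(4) + f(12)] = ½[0.0625000 + 0.00694444] = 0.0347222.
Running total after boundary: 0.201389.
Order-1 term: 1/12 · (-0.00115741 − (-0.0312500)) = 0.00250772.
Partial sum through k=1: 0.203897.
Order-2 term: −1/720 · (-9.64506e-05 − (-0.0234375)) = -3.24181e-05.
Partial sum through k=2: 0.203864.
Order-3 term: 1/30240 · (-2.00939e-05 − (-0.0439453)) = 1.45255e-06.
Partial sum through k=3: 0.203866.
Order-4 term: −1/1209600 · (-7.81429e-06 − (-0.153809)) = -1.27150e-07.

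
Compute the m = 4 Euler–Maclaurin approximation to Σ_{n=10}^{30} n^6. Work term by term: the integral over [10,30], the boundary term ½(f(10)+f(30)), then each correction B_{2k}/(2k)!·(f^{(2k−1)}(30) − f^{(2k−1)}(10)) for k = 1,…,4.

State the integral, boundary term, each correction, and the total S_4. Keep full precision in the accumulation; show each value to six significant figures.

The integral term ∫_10^30 x^6 dx = 3.12286e+09.
Endpoint term: (f(10) + f(30))/2 = (1.00000e+06 + 7.29000e+08)/2 = 3.65000e+08.
Integral + boundary = 3.48786e+09.
Order-1 term: 1/12 · (1.45800e+08 − 600000) = 1.21000e+07.
Running total after k=1: 3.49996e+09.
Order-2 term: −1/720 · (3.24000e+06 − 120000) = -4333.33.
Running total after k=2: 3.49995e+09.
Order-3 term: 1/30240 · (21600.0 − 7200.00) = 0.476190.
Running total after k=3: 3.49995e+09.
Order-4 term: −1/1209600 · (0.00000 − 0.00000) = 0.00000.

S_4 ≈ 3.49995e+09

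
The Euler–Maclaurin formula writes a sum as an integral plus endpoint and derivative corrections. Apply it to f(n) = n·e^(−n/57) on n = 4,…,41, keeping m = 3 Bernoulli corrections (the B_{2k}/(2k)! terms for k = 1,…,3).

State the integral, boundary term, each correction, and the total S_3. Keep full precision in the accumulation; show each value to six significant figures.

Integral: ∫_4^41 x·e^(−x/57) dx = 520.458.
Endpoint term: (f(4) + f(41))/2 = (3.72892 + 19.9709)/2 = 11.8499.
Integral + boundary = 532.308.
Order-1 term: 1/12 · (0.136728 − 0.866811) = -0.0608402.
After k=1: 532.247.
Order-2 term: −1/720 · (0.000341926 − 0.000840650) = 6.92673e-07.
After k=2: 532.247.
Order-3 term: 1/30240 · (1.97528e-07 − 4.35367e-07) = -7.86504e-12.

S_3 ≈ 532.247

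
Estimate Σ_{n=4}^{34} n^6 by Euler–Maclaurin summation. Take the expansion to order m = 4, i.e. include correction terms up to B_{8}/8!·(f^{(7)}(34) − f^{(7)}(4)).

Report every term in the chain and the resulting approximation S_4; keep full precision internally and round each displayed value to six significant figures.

S_4 ≈ 8.29845e+09

∫_4^34 x^6 dx evaluates to 7.50333e+09.
½[f(4) + f(34)] = ½[4096.00 + 1.54480e+09] = 7.72404e+08.
So far: 8.27574e+09.
Order-1 term: 1/12 · (2.72613e+08 − 6144.00) = 2.27172e+07.
After k=1: 8.29845e+09.
Order-2 term: −1/720 · (4.71648e+06 − 7680.00) = -6540.00.
After k=2: 8.29845e+09.
Order-3 term: 1/30240 · (24480.0 − 2880.00) = 0.714286.
After k=3: 8.29845e+09.
Order-4 term: −1/1209600 · (0.00000 − 0.00000) = 0.00000.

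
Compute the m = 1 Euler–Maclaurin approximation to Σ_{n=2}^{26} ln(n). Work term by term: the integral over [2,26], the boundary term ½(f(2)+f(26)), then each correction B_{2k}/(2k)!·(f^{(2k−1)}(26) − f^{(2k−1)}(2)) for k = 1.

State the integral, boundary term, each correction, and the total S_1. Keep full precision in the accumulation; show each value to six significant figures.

S_1 ≈ 61.2614

∫_2^26 ln(x) dx evaluates to 59.3242.
Boundary: ½(f(2) + f(26)) = ½(0.693147 + 3.25810) = 1.97562.
Running total after boundary: 61.2998.
k=1: B_{2}/(2)! × [f^{(1)}(26) − f^{(1)}(2)] = 1/12 × (0.0384615 − 0.500000) = -0.0384615.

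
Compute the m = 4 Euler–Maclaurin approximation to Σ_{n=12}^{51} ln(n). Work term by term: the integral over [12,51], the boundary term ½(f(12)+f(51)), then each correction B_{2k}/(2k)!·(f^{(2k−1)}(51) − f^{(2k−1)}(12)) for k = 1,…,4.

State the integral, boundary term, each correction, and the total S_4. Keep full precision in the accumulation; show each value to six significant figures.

Integral: ∫_12^51 ln(x) dx = 131.704.
Endpoint term: (f(12) + f(51))/2 = (2.48491 + 3.93183)/2 = 3.20837.
Running total after boundary: 134.913.
k=1: B_{2}/(2)! × [f^{(1)}(51) − f^{(1)}(12)] = 1/12 × (0.0196078 − 0.0833333) = -0.00531046.
Partial sum through k=1: 134.907.
k=2: B_{4}/(4)! × [f^{(3)}(51) − f^{(3)}(12)] = −1/720 × (1.50772e-05 − 0.00115741) = 1.58657e-06.
Partial sum through k=2: 134.907.
k=3: B_{6}/(6)! × [f^{(5)}(51) − f^{(5)}(12)] = 1/30240 × (6.95601e-08 − 9.64506e-05) = -3.18720e-09.
Partial sum through k=3: 134.907.
k=4: B_{8}/(8)! × [f^{(7)}(51) − f^{(7)}(12)] = −1/1209600 × (8.02308e-10 − 2.00939e-05) = 1.66113e-11.

S_4 ≈ 134.907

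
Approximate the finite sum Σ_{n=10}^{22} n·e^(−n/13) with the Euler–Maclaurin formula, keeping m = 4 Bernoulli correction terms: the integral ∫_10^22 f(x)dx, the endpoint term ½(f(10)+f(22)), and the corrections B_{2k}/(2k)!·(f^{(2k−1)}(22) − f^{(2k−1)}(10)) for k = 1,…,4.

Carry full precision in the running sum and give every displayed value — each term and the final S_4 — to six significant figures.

S_4 ≈ 59.1069

The integral term ∫_10^22 x·e^(−x/13) dx = 54.7846.
½[f(10) + f(22)] = ½[4.63369 + 4.05007] = 4.34188.
Integral + boundary = 59.1265.
Order-1 term: 1/12 · (-0.127450 − 0.106931) = -0.0195318.
Partial sum through k=1: 59.1069.
Order-2 term: −1/720 · (0.00142449 − 0.00611639) = 6.51653e-06.
Partial sum through k=2: 59.1069.
Order-3 term: 1/30240 · (2.13202e-05 − 6.86394e-05) = -1.56479e-09.
Partial sum through k=3: 59.1069.
Order-4 term: −1/1209600 · (2.02435e-07 − 5.98148e-07) = 3.27144e-13.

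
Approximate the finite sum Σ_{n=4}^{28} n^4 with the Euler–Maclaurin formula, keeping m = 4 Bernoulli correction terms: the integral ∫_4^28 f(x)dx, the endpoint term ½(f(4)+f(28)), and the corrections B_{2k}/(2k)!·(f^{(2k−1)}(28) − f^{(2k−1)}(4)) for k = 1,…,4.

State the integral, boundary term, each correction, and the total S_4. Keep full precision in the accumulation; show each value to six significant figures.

S_4 ≈ 3.75662e+06

∫_4^28 x^4 dx evaluates to 3.44187e+06.
Boundary: ½(f(4) + f(28)) = ½(256.000 + 614656) = 307456.
Running total after boundary: 3.74932e+06.
Correction k=1: B_{2}/2! · (f^{(1)}(28) − f^{(1)}(4)) = 1/12 · (87808.0 − 256.000) = 7296.00.
Partial sum through k=1: 3.75662e+06.
Correction k=2: B_{4}/4! · (f^{(3)}(28) − f^{(3)}(4)) = −1/720 · (672.000 − 96.0000) = -0.800000.
Partial sum through k=2: 3.75662e+06.
Correction k=3: B_{6}/6! · (f^{(5)}(28) − f^{(5)}(4)) = 1/30240 · (0.00000 − 0.00000) = 0.00000.
Partial sum through k=3: 3.75662e+06.
Correction k=4: B_{8}/8! · (f^{(7)}(28) − f^{(7)}(4)) = −1/1209600 · (0.00000 − 0.00000) = 0.00000.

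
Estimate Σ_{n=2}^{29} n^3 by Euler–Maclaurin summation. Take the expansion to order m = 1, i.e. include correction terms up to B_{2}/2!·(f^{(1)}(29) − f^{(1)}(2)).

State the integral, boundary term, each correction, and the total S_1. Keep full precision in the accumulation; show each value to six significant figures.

Integral: ∫_2^29 x^3 dx = 176816.
Endpoint term: (f(2) + f(29))/2 = (8.00000 + 24389.0)/2 = 12198.5.
So far: 189015.
Order-1 term: 1/12 · (2523.00 − 12.0000) = 209.250.

S_1 ≈ 189224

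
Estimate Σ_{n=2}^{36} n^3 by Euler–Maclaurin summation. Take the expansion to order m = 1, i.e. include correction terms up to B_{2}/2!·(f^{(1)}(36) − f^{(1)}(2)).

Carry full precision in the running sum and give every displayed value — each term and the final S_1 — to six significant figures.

S_1 ≈ 443555

Integral: ∫_2^36 x^3 dx = 419900.
Boundary: ½(f(2) + f(36)) = ½(8.00000 + 46656.0) = 23332.0.
So far: 443232.
Order-1 term: 1/12 · (3888.00 − 12.0000) = 323.000.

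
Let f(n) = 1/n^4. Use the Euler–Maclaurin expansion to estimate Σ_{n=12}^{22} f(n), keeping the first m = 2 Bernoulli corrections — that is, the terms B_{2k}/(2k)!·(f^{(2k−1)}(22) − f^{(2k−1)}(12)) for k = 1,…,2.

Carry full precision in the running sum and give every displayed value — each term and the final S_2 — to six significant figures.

The integral term ∫_12^22 1/x^4 dx = 0.000161596.
½[f(12) + f(22)] = ½[4.82253e-05 + 4.26883e-06] = 2.62471e-05.
So far: 0.000187844.
Order-1 term: 1/12 · (-7.76152e-07 − (-1.60751e-05)) = 1.27491e-06.
After k=1: 0.000189118.
Order-2 term: −1/720 · (-4.81086e-08 − (-3.34898e-06)) = -4.58454e-09.

S_2 ≈ 0.000189114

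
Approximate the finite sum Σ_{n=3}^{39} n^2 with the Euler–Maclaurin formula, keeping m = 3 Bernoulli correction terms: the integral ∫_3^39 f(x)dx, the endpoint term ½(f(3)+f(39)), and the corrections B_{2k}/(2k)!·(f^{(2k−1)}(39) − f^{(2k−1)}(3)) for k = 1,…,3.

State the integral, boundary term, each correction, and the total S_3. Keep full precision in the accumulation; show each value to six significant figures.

The integral term ∫_3^39 x^2 dx = 19764.0.
Boundary: ½(f(3) + f(39)) = ½(9.00000 + 1521.00) = 765.000.
Integral + boundary = 20529.0.
Correction k=1: B_{2}/2! · (f^{(1)}(39) − f^{(1)}(3)) = 1/12 · (78.0000 − 6.00000) = 6.00000.
Partial sum through k=1: 20535.0.
Correction k=2: B_{4}/4! · (f^{(3)}(39) − f^{(3)}(3)) = −1/720 · (0.00000 − 0.00000) = 0.00000.
Partial sum through k=2: 20535.0.
Correction k=3: B_{6}/6! · (f^{(5)}(39) − f^{(5)}(3)) = 1/30240 · (0.00000 − 0.00000) = 0.00000.

S_3 ≈ 20535.0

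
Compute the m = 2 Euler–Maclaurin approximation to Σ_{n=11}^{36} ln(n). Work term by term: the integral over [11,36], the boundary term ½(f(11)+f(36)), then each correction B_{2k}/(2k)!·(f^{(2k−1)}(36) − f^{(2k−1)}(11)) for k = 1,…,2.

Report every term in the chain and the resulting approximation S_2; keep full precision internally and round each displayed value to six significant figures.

S_2 ≈ 80.6153

Integral: ∫_11^36 ln(x) dx = 77.6298.
½[f(11) + f(36)] = ½[2.39790 + 3.58352] = 2.99071.
Integral + boundary = 80.6205.
Order-1 term: 1/12 · (0.0277778 − 0.0909091) = -0.00526094.
Partial sum through k=1: 80.6153.
Order-2 term: −1/720 · (4.28669e-05 − 0.00150263) = 2.02745e-06.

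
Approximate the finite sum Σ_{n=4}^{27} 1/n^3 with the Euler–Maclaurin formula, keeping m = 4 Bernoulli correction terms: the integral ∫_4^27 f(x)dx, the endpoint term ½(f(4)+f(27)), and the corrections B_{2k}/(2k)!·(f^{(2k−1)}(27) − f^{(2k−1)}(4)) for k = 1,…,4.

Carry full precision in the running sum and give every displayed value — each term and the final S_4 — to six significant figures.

∫_4^27 1/x^3 dx evaluates to 0.0305641.
½[f(4) + f(27)] = ½[0.0156250 + 5.08053e-05] = 0.00783790.
Integral + boundary = 0.0384020.
k=1: B_{2}/(2)! × [f^{(1)}(27) − f^{(1)}(4)] = 1/12 × (-5.64503e-06 − (-0.0117188)) = 0.000976092.
Partial sum through k=1: 0.0393781.
k=2: B_{4}/(4)! × [f^{(3)}(27) − f^{(3)}(4)] = −1/720 × (-1.54870e-07 − (-0.0146484)) = -2.03448e-05.
Partial sum through k=2: 0.0393578.
k=3: B_{6}/(6)! × [f^{(5)}(27) − f^{(5)}(4)] = 1/30240 × (-8.92258e-09 − (-0.0384521)) = 1.27157e-06.
Partial sum through k=3: 0.0393591.
k=4: B_{8}/(8)! × [f^{(7)}(27) − f^{(7)}(4)] = −1/1209600 × (-8.81242e-10 − (-0.173035)) = -1.43051e-07.

S_4 ≈ 0.0393589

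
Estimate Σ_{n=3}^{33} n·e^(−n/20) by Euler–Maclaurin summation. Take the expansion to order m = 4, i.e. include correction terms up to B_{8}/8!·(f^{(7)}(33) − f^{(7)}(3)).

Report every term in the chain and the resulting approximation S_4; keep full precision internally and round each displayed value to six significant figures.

The integral term ∫_3^33 x·e^(−x/20) dx = 192.353.
Endpoint term: (f(3) + f(33))/2 = (2.58212 + 6.33765)/2 = 4.45989.
Running total after boundary: 196.813.
Order-1 term: 1/12 · (-0.124832 − 0.731602) = -0.0713695.
After k=1: 196.741.
Order-2 term: −1/720 · (0.000648168 − 0.00613254) = 7.61719e-06.
After k=2: 196.741.
Order-3 term: 1/30240 · (4.02104e-06 − 2.60902e-05) = -7.29800e-10.
After k=3: 196.741.
Order-4 term: −1/1209600 · (1.60542e-08 − 9.21227e-08) = 6.28873e-14.

S_4 ≈ 196.741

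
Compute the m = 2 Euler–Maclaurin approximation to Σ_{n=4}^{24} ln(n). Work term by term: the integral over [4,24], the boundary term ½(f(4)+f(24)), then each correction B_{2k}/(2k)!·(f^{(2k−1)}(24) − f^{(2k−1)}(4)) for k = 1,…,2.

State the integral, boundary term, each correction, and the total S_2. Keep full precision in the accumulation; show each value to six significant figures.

Integral: ∫_4^24 ln(x) dx = 50.7281.
Boundary: ½(f(4) + f(24)) = ½(1.38629 + 3.17805) = 2.28217.
So far: 53.0103.
Order-1 term: 1/12 · (0.0416667 − 0.250000) = -0.0173611.
Running total after k=1: 52.9929.
Order-2 term: −1/720 · (0.000144676 − 0.0312500) = 4.32018e-05.

S_2 ≈ 52.9930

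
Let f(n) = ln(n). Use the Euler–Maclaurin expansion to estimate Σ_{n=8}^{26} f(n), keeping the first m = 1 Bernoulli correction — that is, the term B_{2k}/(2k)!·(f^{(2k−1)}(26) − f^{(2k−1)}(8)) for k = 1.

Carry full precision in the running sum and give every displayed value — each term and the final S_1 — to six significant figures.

S_1 ≈ 52.7365

Integral: ∫_8^26 ln(x) dx = 50.0750.
Boundary: ½(f(8) + f(26)) = ½(2.07944 + 3.25810) = 2.66877.
Running total after boundary: 52.7437.
k=1: B_{2}/(2)! × [f^{(1)}(26) − f^{(1)}(8)] = 1/12 × (0.0384615 − 0.125000) = -0.00721154.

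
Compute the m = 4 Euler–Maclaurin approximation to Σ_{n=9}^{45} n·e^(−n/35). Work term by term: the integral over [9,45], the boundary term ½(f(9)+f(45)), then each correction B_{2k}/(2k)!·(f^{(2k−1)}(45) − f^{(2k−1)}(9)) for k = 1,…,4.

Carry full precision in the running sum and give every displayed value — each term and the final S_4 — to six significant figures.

S_4 ≈ 426.394

∫_9^45 x·e^(−x/35) dx evaluates to 416.748.
Boundary: ½(f(9) + f(45)) = ½(6.95932 + 12.4404) = 9.69985.
Running total after boundary: 426.448.
Correction k=1: B_{2}/2! · (f^{(1)}(45) − f^{(1)}(9)) = 1/12 · (-0.0789866 − 0.574420) = -0.0544506.
After k=1: 426.394.
Correction k=2: B_{4}/4! · (f^{(3)}(45) − f^{(3)}(9)) = −1/720 · (0.000386873 − 0.00173138) = 1.86737e-06.
After k=2: 426.394.
Correction k=3: B_{6}/6! · (f^{(5)}(45) − f^{(5)}(9)) = 1/30240 · (6.84265e-07 − 2.44395e-06) = -5.81906e-11.
After k=3: 426.394.
Correction k=4: B_{8}/8! · (f^{(7)}(45) − f^{(7)}(9)) = −1/1209600 · (8.59360e-10 − 2.83635e-09) = 1.63442e-15.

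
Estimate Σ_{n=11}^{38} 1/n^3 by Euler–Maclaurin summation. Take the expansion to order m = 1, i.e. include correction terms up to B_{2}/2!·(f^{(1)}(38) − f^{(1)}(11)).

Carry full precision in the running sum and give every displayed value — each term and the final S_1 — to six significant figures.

Integral: ∫_11^38 1/x^3 dx = 0.00378597.
Boundary: ½(f(11) + f(38)) = ½(0.000751315 + 1.82242e-05) = 0.000384770.
Integral + boundary = 0.00417074.
Order-1 term: 1/12 · (-1.43876e-06 − (-0.000204904)) = 1.69554e-05.

S_1 ≈ 0.00418770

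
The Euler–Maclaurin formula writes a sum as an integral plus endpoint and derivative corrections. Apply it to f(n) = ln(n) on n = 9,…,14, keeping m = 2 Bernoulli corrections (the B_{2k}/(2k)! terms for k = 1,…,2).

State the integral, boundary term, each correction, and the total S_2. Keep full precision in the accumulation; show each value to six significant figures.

S_2 ≈ 14.5866

The integral term ∫_9^14 ln(x) dx = 12.1718.
½[f(9) + f(14)] = ½[2.19722 + 2.63906] = 2.41814.
Running total after boundary: 14.5899.
Order-1 term: 1/12 · (0.0714286 − 0.111111) = -0.00330688.
Partial sum through k=1: 14.5866.
Order-2 term: −1/720 · (0.000728863 − 0.00274348) = 2.79809e-06.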